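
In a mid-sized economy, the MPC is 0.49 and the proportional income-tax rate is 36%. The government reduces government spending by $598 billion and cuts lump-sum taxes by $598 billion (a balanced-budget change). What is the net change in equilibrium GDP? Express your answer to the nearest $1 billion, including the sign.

−$444 billion

Expenditure multiplier = 1/(1 − c(1−t)) = 1/(1 − 0.49×0.64) = 1/0.6864 ≈ 1.457.
ΔG contributes k·ΔG = (−$598 billion) / 0.6864 ≈ −$871.2 billion.
ΔT of −$598 billion changes first-round spending by −c·ΔT = +$293.02 billion, contributing k·(−c·ΔT) = (+$293.02 billion) / 0.6864 ≈ +$426.9 billion.
Net ΔY = k(ΔG − c·ΔT) = (−$304.98 billion) / 0.6864 ≈ −$444 billion.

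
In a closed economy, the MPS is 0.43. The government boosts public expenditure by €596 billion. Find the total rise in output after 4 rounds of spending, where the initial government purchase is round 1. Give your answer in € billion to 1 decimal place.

€1,239.7 billion

MPC = 1 − MPS = 1 − 0.43 = 0.57.
Round 1 adds ΔG = €596 billion; each later round is MPC = 0.57 times the previous.
After 4 rounds: 596 + 339.72 + 193.6404 + 110.375028 = ΔG·(1 − c^4)/(1 − c) = 596 × (1 − 0.10556001)/0.43 ≈ €1,239.7 billion.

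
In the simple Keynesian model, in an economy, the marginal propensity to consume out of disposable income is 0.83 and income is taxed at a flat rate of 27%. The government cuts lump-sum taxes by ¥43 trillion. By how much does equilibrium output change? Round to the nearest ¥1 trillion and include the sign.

A lump-sum tax change of −¥43 trillion shifts disposable income by +¥43 trillion; first-round consumption changes by −c × ΔT = −0.83 × (−¥43 trillion) = +¥35.69 trillion.
Expenditure multiplier = 1/(1 − c(1−t)) = 1/(1 − 0.83×0.73) = 1/0.3941 ≈ 2.537.
The tax multiplier is −c × k ≈ −2.106, so ΔY = k × (−c·ΔT) = (+¥35.69 trillion) / 0.3941 ≈ +¥91 trillion.

+¥91 trillion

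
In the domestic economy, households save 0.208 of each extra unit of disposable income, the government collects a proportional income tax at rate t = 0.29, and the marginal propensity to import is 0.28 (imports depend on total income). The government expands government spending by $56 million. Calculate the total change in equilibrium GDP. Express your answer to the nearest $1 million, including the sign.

MPC = 1 − MPS = 1 − 0.208 = 0.792.
Government-spending multiplier = 1/(1 − c(1−t) + m) = 1/(1 − 0.792×0.71 + 0.28) = 1/0.71768 ≈ 1.393.
ΔY = k × ΔG = (+$56 million) / 0.71768 ≈ +$78 million.

+$78 million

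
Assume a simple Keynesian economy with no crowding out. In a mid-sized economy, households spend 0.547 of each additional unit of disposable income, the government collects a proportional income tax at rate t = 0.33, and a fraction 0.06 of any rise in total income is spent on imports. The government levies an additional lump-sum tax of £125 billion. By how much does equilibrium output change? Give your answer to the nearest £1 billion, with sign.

A lump-sum tax change of +£125 billion shifts disposable income by −£125 billion; first-round consumption changes by −c × ΔT = −0.547 × (+£125 billion) = −£68.375 billion.
Expenditure multiplier = 1/(1 − c(1−t) + m) = 1/(1 − 0.547×0.67 + 0.06) = 1/0.69351 ≈ 1.442.
The tax multiplier is −c × k ≈ −0.789, so ΔY = k × (−c·ΔT) = (−£68.375 billion) / 0.69351 ≈ −£99 billion.

−£99 billion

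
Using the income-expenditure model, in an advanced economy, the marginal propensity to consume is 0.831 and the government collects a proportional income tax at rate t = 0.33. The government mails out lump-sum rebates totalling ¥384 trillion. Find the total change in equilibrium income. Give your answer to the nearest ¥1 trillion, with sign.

+¥720 trillion

A lump-sum tax change of −¥384 trillion shifts disposable income by +¥384 trillion; first-round consumption changes by −c × ΔT = −0.831 × (−¥384 trillion) = +¥319.104 trillion.
Expenditure multiplier = 1/(1 − c(1−t)) = 1/(1 − 0.831×0.67) = 1/0.44323 ≈ 2.256.
The tax multiplier is −c × k ≈ −1.875, so ΔY = k × (−c·ΔT) = (+¥319.104 trillion) / 0.44323 ≈ +¥720 trillion.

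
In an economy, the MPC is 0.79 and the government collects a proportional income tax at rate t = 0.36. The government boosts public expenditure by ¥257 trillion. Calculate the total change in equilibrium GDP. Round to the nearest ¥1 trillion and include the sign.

+¥520 trillion

Government-spending multiplier = 1/(1 − c(1−t)) = 1/(1 − 0.79×0.64) = 1/0.4944 ≈ 2.023.
ΔY = k × ΔG = (+¥257 trillion) / 0.4944 ≈ +¥520 trillion.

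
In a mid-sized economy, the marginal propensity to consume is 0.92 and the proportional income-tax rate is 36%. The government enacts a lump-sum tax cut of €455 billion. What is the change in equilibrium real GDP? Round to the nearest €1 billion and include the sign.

+€1,018 billion

A lump-sum tax change of −€455 billion shifts disposable income by +€455 billion; first-round consumption changes by −c × ΔT = −0.92 × (−€455 billion) = +€418.6 billion.
Expenditure multiplier = 1/(1 − c(1−t)) = 1/(1 − 0.92×0.64) = 1/0.4112 ≈ 2.432.
The tax multiplier is −c × k ≈ −2.237, so ΔY = k × (−c·ΔT) = (+€418.6 billion) / 0.4112 ≈ +€1,018 billion.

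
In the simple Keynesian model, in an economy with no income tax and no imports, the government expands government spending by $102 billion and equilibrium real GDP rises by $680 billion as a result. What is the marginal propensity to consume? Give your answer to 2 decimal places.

Implied spending multiplier k = ΔY/ΔG = 680/102 ≈ 6.6667.
Since k = 1/(1 − MPC), MPC = 1 − 1/k = 1 − ΔG/ΔY = 1 − 102/680 = 0.85.

0.85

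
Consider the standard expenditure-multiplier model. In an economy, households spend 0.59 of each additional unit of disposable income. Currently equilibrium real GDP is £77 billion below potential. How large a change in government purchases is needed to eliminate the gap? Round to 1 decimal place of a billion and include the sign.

+£31.6 billion

Spending multiplier = 1/(1 − MPC) = 1/(1 − 0.59) = 1/0.41 ≈ 2.439.
Need ΔY = +£77 billion, so ΔG = ΔY/k = (+£77 billion) × 0.41 ≈ +£31.6 billion.
The government should increase government purchases by £31.6 billion.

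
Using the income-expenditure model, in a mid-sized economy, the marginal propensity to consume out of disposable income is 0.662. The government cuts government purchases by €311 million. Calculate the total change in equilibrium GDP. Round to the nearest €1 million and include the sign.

−€920 million

Expenditure multiplier = 1/(1 − MPC) = 1/(1 − 0.662) = 1/0.338 ≈ 2.959.
ΔY = k × ΔG = (−€311 million) / 0.338 ≈ −€920 million.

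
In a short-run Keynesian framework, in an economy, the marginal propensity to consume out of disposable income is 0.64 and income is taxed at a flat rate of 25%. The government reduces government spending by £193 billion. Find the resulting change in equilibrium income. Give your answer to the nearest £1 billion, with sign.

−£371 billion

Spending multiplier = 1/(1 − c(1−t)) = 1/(1 − 0.64×0.75) = 1/0.52 ≈ 1.923.
ΔY = k × ΔG = (−£193 billion) / 0.52 ≈ −£371 billion.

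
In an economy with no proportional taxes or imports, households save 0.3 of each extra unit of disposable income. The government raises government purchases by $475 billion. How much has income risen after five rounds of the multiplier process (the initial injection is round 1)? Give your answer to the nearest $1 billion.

MPC = 1 − MPS = 1 − 0.3 = 0.7.
Round 1 adds ΔG = $475 billion; each later round is MPC = 0.7 times the previous.
After 5 rounds: 475 + 332.5 + 232.75 + 162.925 + 114.0475 = ΔG·(1 − c^5)/(1 − c) = 475 × (1 − 0.16807)/0.3 ≈ $1,317 billion.

$1,317 billion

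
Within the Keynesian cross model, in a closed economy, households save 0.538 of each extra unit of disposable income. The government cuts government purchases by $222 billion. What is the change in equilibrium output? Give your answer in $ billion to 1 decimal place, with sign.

MPC = 1 − MPS = 1 − 0.538 = 0.462.
Spending multiplier = 1/(1 − MPC) = 1/(1 − 0.462) = 1/0.538 ≈ 1.859.
ΔY = k × ΔG = (−$222 billion) / 0.538 ≈ −$412.6 billion.

−$412.6 billion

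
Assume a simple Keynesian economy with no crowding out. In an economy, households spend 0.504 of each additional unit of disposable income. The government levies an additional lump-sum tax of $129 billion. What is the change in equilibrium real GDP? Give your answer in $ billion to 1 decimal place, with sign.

−$131.1 billion

A lump-sum tax change of +$129 billion shifts disposable income by −$129 billion; first-round consumption changes by −c × ΔT = −0.504 × (+$129 billion) = −$65.016 billion.
Expenditure multiplier = 1/(1 − MPC) = 1/(1 − 0.504) = 1/0.496 ≈ 2.016.
The tax multiplier is −c × k ≈ −1.016, so ΔY = k × (−c·ΔT) = (−$65.016 billion) / 0.496 ≈ −$131.1 billion.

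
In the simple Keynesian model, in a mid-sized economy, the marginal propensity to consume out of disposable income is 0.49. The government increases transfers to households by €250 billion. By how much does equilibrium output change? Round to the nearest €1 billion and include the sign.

+€240 billion

The transfer change shifts disposable income by +€250 billion, so first-round consumption changes by c·ΔTR = 0.49 × (+€250 billion) = +€122.5 billion.
Expenditure multiplier = 1/(1 − MPC) = 1/(1 − 0.49) = 1/0.51 ≈ 1.961.
The transfer multiplier is c × k ≈ 0.961, so ΔY = k × (c·ΔTR) = (+€122.5 billion) / 0.51 ≈ +€240 billion.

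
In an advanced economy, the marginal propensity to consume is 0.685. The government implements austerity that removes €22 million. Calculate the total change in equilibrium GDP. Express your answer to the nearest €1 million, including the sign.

−€70 million

Spending multiplier = 1/(1 − MPC) = 1/(1 − 0.685) = 1/0.315 ≈ 3.175.
ΔY = k × ΔG = (−€22 million) / 0.315 ≈ −€70 million.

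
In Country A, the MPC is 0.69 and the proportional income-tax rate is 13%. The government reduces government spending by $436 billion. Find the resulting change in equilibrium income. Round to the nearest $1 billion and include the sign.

Expenditure multiplier = 1/(1 − c(1−t)) = 1/(1 − 0.69×0.87) = 1/0.3997 ≈ 2.502.
ΔY = k × ΔG = (−$436 billion) / 0.3997 ≈ −$1,091 billion.

−$1,091 billion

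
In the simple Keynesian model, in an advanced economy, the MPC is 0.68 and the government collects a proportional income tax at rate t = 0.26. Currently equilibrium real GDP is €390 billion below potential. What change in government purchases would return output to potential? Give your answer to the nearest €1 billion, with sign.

Spending multiplier = 1/(1 − c(1−t)) = 1/(1 − 0.68×0.74) = 1/0.4968 ≈ 2.013.
Need ΔY = +€390 billion, so ΔG = ΔY/k = (+€390 billion) × 0.4968 ≈ +€194 billion.
The government should increase government purchases by €194 billion.

+€194 billion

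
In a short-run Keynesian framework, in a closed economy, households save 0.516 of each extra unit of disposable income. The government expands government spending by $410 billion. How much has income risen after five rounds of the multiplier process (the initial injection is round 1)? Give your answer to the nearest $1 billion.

$773 billion

MPC = 1 − MPS = 1 − 0.516 = 0.484.
Round 1 adds ΔG = $410 billion; each later round is MPC = 0.484 times the previous.
After 5 rounds: 410 + 198.44 + 96.04496 + 46.48576064 + 22.49910814976 = ΔG·(1 − c^5)/(1 − c) = 410 × (1 − 0.026559922791424)/0.516 ≈ $773 billion.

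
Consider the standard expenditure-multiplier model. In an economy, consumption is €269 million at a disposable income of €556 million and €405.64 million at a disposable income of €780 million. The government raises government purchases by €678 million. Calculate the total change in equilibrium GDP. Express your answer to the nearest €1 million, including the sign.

+€1,738 million

MPC = ΔC/ΔYd = (405.64 − 269)/(780 − 556) = 136.64/224 = 0.61.
Spending multiplier = 1/(1 − MPC) = 1/(1 − 0.61) = 1/0.39 ≈ 2.564.
ΔY = k × ΔG = (+€678 million) / 0.39 ≈ +€1,738 million.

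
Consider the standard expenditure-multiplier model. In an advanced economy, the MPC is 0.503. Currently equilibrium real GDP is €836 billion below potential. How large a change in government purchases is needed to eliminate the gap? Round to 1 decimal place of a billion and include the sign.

+€415.5 billion

Spending multiplier = 1/(1 − MPC) = 1/(1 − 0.503) = 1/0.497 ≈ 2.012.
Need ΔY = +€836 billion, so ΔG = ΔY/k = (+€836 billion) × 0.497 ≈ +€415.5 billion.
The government should increase government purchases by €415.5 billion.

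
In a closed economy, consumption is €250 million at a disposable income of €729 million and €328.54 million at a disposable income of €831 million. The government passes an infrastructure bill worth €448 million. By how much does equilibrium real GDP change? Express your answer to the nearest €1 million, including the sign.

MPC = ΔC/ΔYd = (328.54 − 250)/(831 − 729) = 78.54/102 = 0.77.
Spending multiplier = 1/(1 − MPC) = 1/(1 − 0.77) = 1/0.23 ≈ 4.348.
ΔY = k × ΔG = (+€448 million) / 0.23 ≈ +€1,948 million.

+€1,948 million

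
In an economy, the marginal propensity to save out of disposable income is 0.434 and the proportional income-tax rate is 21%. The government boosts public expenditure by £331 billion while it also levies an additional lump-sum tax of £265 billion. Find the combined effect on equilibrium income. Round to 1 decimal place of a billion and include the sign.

+£327.4 billion

MPC = 1 − MPS = 1 − 0.434 = 0.566.
Expenditure multiplier = 1/(1 − c(1−t)) = 1/(1 − 0.566×0.79) = 1/0.55286 ≈ 1.809.
ΔG contributes k·ΔG = (+£331 billion) / 0.55286 ≈ +£598.7 billion.
ΔT of +£265 billion changes first-round spending by −c·ΔT = −£149.99 billion, contributing k·(−c·ΔT) = (−£149.99 billion) / 0.55286 ≈ −£271.3 billion.
Net ΔY = k(ΔG − c·ΔT) = (+£181.01 billion) / 0.55286 ≈ +£327.4 billion.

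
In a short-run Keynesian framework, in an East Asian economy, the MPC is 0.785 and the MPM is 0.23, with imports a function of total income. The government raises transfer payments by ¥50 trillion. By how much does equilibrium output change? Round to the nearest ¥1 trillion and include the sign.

+¥88 trillion

The transfer change shifts disposable income by +¥50 trillion, so first-round consumption changes by c·ΔTR = 0.785 × (+¥50 trillion) = +¥39.25 trillion.
Expenditure multiplier = 1/(1 − c + m) = 1/(1 − 0.785 + 0.23) = 1/0.445 ≈ 2.247.
The transfer multiplier is c × k ≈ 1.764, so ΔY = k × (c·ΔTR) = (+¥39.25 trillion) / 0.445 ≈ +¥88 trillion.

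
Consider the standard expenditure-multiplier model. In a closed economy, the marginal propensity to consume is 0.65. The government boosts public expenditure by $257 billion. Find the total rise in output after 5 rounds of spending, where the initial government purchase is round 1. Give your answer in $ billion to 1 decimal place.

$649.1 billion

Round 1 adds ΔG = $257 billion; each later round is MPC = 0.65 times the previous.
After 5 rounds: 257 + 167.05 + 108.5825 + 70.578625 + 45.87610625 = ΔG·(1 − c^5)/(1 − c) = 257 × (1 − 0.1160290625)/0.35 ≈ $649.1 billion.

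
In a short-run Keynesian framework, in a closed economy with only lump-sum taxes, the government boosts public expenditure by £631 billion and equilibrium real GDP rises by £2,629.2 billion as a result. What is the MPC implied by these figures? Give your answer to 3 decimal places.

Implied spending multiplier k = ΔY/ΔG = 2,629.2/631 ≈ 4.1667.
Since k = 1/(1 − MPC), MPC = 1 − 1/k = 1 − ΔG/ΔY = 1 − 631/2,629.2 ≈ 0.760.

0.760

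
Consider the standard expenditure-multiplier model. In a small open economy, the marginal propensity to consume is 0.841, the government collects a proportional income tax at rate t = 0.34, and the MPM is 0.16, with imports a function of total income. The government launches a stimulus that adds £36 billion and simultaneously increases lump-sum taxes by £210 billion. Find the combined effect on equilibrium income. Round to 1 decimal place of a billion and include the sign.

−£232.4 billion

Expenditure multiplier = 1/(1 − c(1−t) + m) = 1/(1 − 0.841×0.66 + 0.16) = 1/0.60494 ≈ 1.653.
ΔG contributes k·ΔG = (+£36 billion) / 0.60494 ≈ +£59.5 billion.
ΔT of +£210 billion changes first-round spending by −c·ΔT = −£176.61 billion, contributing k·(−c·ΔT) = (−£176.61 billion) / 0.60494 ≈ −£291.9 billion.
Net ΔY = k(ΔG − c·ΔT) = (−£140.61 billion) / 0.60494 ≈ −£232.4 billion.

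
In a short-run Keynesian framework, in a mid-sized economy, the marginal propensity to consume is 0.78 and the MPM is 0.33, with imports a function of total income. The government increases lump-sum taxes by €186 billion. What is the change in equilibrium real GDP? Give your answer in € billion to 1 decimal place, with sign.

A lump-sum tax change of +€186 billion shifts disposable income by −€186 billion; first-round consumption changes by −c × ΔT = −0.78 × (+€186 billion) = −€145.08 billion.
Expenditure multiplier = 1/(1 − c + m) = 1/(1 − 0.78 + 0.33) = 1/0.55 ≈ 1.818.
The tax multiplier is −c × k ≈ −1.418, so ΔY = k × (−c·ΔT) = (−€145.08 billion) / 0.55 ≈ −€263.8 billion.

−€263.8 billion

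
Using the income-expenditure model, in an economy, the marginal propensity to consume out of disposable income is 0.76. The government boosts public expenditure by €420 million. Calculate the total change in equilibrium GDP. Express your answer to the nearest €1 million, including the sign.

Spending multiplier = 1/(1 − MPC) = 1/(1 − 0.76) = 1/0.24 ≈ 4.167.
ΔY = k × ΔG = (+€420 million) / 0.24 = +€1,750 million.

+€1,750 million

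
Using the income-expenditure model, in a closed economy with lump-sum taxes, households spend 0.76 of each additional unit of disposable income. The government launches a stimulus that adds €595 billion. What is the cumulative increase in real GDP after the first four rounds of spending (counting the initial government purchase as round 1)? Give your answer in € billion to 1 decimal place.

Round 1 adds ΔG = €595 billion; each later round is MPC = 0.76 times the previous.
After 4 rounds: 595 + 452.2 + 343.672 + 261.19072 = ΔG·(1 − c^4)/(1 − c) = 595 × (1 − 0.33362176)/0.24 ≈ €1,652.1 billion.

€1,652.1 billion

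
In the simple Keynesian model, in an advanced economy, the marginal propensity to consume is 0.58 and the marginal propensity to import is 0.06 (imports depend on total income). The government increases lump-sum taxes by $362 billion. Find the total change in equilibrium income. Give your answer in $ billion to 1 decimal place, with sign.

−$437.4 billion

A lump-sum tax change of +$362 billion shifts disposable income by −$362 billion; first-round consumption changes by −c × ΔT = −0.58 × (+$362 billion) = −$209.96 billion.
Expenditure multiplier = 1/(1 − c + m) = 1/(1 − 0.58 + 0.06) = 1/0.48 ≈ 2.083.
The tax multiplier is −c × k ≈ −1.208, so ΔY = k × (−c·ΔT) = (−$209.96 billion) / 0.48 ≈ −$437.4 billion.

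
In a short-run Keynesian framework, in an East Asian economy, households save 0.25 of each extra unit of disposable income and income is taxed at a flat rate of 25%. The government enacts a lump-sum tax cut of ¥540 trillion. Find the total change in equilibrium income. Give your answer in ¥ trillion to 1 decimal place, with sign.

+¥925.7 trillion

MPC = 1 − MPS = 1 − 0.25 = 0.75.
A lump-sum tax change of −¥540 trillion shifts disposable income by +¥540 trillion; first-round consumption changes by −c × ΔT = −0.75 × (−¥540 trillion) = +¥405 trillion.
Expenditure multiplier = 1/(1 − c(1−t)) = 1/(1 − 0.75×0.75) = 1/0.4375 ≈ 2.286.
The tax multiplier is −c × k ≈ −1.714, so ΔY = k × (−c·ΔT) = (+¥405 trillion) / 0.4375 ≈ +¥925.7 trillion.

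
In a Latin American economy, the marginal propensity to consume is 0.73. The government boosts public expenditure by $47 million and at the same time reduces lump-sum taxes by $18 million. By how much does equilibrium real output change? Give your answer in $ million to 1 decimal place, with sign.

Expenditure multiplier = 1/(1 − MPC) = 1/(1 − 0.73) = 1/0.27 ≈ 3.704.
ΔG contributes k·ΔG = (+$47 million) / 0.27 ≈ +$174.1 million.
ΔT of −$18 million changes first-round spending by −c·ΔT = +$13.14 million, contributing k·(−c·ΔT) = (+$13.14 million) / 0.27 ≈ +$48.7 million.
Net ΔY = k(ΔG − c·ΔT) = (+$60.14 million) / 0.27 ≈ +$222.7 million.

+$222.7 million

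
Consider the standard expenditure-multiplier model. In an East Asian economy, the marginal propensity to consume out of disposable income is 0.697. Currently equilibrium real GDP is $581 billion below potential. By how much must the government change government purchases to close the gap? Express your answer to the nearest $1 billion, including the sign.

Spending multiplier = 1/(1 − MPC) = 1/(1 − 0.697) = 1/0.303 ≈ 3.3.
Need ΔY = +$581 billion, so ΔG = ΔY/k = (+$581 billion) × 0.303 ≈ +$176 billion.
The government should increase government purchases by $176 billion.

+$176 billion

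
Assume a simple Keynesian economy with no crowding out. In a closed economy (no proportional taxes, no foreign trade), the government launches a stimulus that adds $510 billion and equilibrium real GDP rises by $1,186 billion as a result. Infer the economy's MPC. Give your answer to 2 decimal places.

0.57

Implied spending multiplier k = ΔY/ΔG = 1,186/510 ≈ 2.3255.
Since k = 1/(1 − MPC), MPC = 1 − 1/k = 1 − ΔG/ΔY = 1 − 510/1,186 ≈ 0.57.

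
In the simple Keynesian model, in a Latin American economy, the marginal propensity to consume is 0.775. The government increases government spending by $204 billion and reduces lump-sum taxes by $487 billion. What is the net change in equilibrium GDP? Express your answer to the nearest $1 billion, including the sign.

Expenditure multiplier = 1/(1 − MPC) = 1/(1 − 0.775) = 1/0.225 ≈ 4.444.
ΔG contributes k·ΔG = (+$204 billion) / 0.225 ≈ +$906.7 billion.
ΔT of −$487 billion changes first-round spending by −c·ΔT = +$377.425 billion, contributing k·(−c·ΔT) = (+$377.425 billion) / 0.225 ≈ +$1,677.4 billion.
Net ΔY = k(ΔG − c·ΔT) = (+$581.425 billion) / 0.225 ≈ +$2,584 billion.

+$2,584 billion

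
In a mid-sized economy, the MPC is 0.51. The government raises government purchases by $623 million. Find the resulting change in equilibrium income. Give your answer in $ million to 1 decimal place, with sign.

+$1,271.4 million

Spending multiplier = 1/(1 − MPC) = 1/(1 − 0.51) = 1/0.49 ≈ 2.041.
ΔY = k × ΔG = (+$623 million) / 0.49 ≈ +$1,271.4 million.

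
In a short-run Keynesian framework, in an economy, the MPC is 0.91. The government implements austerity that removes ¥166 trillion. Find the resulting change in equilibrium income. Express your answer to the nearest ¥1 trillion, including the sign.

Expenditure multiplier = 1/(1 − MPC) = 1/(1 − 0.91) = 1/0.09 ≈ 11.111.
ΔY = k × ΔG = (−¥166 trillion) / 0.09 ≈ −¥1,844 trillion.

−¥1,844 trillion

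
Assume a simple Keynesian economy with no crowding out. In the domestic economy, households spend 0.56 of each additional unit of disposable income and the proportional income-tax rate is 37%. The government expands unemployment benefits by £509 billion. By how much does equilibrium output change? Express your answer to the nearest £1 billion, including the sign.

+£440 billion

The transfer change shifts disposable income by +£509 billion, so first-round consumption changes by c·ΔTR = 0.56 × (+£509 billion) = +£285.04 billion.
Expenditure multiplier = 1/(1 − c(1−t)) = 1/(1 − 0.56×0.63) = 1/0.6472 ≈ 1.545.
The transfer multiplier is c × k ≈ 0.865, so ΔY = k × (c·ΔTR) = (+£285.04 billion) / 0.6472 ≈ +£440 billion.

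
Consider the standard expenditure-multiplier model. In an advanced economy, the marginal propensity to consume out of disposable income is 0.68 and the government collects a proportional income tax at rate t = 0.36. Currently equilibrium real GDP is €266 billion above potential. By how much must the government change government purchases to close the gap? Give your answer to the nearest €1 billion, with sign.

−€150 billion

Spending multiplier = 1/(1 − c(1−t)) = 1/(1 − 0.68×0.64) = 1/0.5648 ≈ 1.771.
Need ΔY = −€266 billion, so ΔG = ΔY/k = (−€266 billion) × 0.5648 ≈ −€150 billion.
The government should cut government purchases by €150 billion.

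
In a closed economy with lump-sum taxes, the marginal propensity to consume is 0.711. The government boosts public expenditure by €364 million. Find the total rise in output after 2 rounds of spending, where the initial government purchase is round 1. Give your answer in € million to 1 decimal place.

€622.8 million

Round 1 adds ΔG = €364 million; each later round is MPC = 0.711 times the previous.
After 2 rounds: 364 + 258.804 = ΔG·(1 − c^2)/(1 − c) = 364 × (1 − 0.505521)/0.289 ≈ €622.8 million.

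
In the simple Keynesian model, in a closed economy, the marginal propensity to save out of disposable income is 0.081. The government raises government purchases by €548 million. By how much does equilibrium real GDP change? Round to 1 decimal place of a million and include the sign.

+€6,765.4 million

MPC = 1 − MPS = 1 − 0.081 = 0.919.
Expenditure multiplier = 1/(1 − MPC) = 1/(1 − 0.919) = 1/0.081 ≈ 12.346.
ΔY = k × ΔG = (+€548 million) / 0.081 ≈ +€6,765.4 million.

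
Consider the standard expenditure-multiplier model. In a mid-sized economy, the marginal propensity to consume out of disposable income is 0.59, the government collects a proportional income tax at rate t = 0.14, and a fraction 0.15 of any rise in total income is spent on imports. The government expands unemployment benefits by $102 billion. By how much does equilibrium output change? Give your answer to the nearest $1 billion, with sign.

+$94 billion

The transfer change shifts disposable income by +$102 billion, so first-round consumption changes by c·ΔTR = 0.59 × (+$102 billion) = +$60.18 billion.
Expenditure multiplier = 1/(1 − c(1−t) + m) = 1/(1 − 0.59×0.86 + 0.15) = 1/0.6426 ≈ 1.556.
The transfer multiplier is c × k ≈ 0.918, so ΔY = k × (c·ΔTR) = (+$60.18 billion) / 0.6426 ≈ +$94 billion.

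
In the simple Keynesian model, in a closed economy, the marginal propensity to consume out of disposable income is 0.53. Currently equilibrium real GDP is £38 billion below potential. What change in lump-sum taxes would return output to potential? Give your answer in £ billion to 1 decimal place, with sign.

−£33.7 billion

Spending multiplier = 1/(1 − MPC) = 1/(1 − 0.53) = 1/0.47 ≈ 2.128.
Tax multiplier = −c·k = −0.53/0.47 ≈ −1.128. Need ΔY = +£38 billion, so ΔT = ΔY/(−c·k) = −(+£38 billion) × 0.47 / 0.53 ≈ −£33.7 billion.
The government should cut lump-sum taxes by £33.7 billion.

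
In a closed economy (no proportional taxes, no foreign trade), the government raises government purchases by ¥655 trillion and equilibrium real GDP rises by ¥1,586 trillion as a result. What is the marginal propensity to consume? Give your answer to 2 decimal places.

0.59

Implied spending multiplier k = ΔY/ΔG = 1,586/655 ≈ 2.4214.
Since k = 1/(1 − MPC), MPC = 1 − 1/k = 1 − ΔG/ΔY = 1 − 655/1,586 ≈ 0.59.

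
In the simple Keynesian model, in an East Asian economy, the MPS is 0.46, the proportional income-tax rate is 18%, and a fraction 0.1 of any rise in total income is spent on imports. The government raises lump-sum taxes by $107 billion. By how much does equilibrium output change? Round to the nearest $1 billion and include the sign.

−$88 billion

MPC = 1 − MPS = 1 − 0.46 = 0.54.
A lump-sum tax change of +$107 billion shifts disposable income by −$107 billion; first-round consumption changes by −c × ΔT = −0.54 × (+$107 billion) = −$57.78 billion.
Expenditure multiplier = 1/(1 − c(1−t) + m) = 1/(1 − 0.54×0.82 + 0.1) = 1/0.6572 ≈ 1.522.
The tax multiplier is −c × k ≈ −0.822, so ΔY = k × (−c·ΔT) = (−$57.78 billion) / 0.6572 ≈ −$88 billion.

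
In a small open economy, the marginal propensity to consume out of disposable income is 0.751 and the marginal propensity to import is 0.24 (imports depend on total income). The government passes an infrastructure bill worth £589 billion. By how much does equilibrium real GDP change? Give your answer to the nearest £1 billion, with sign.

+£1,204 billion

Expenditure multiplier = 1/(1 − c + m) = 1/(1 − 0.751 + 0.24) = 1/0.489 ≈ 2.045.
ΔY = k × ΔG = (+£589 billion) / 0.489 ≈ +£1,204 billion.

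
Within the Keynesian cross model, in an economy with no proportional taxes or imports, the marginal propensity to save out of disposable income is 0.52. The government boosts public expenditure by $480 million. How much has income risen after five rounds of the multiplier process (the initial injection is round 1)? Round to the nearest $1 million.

MPC = 1 − MPS = 1 − 0.52 = 0.48.
Round 1 adds ΔG = $480 million; each later round is MPC = 0.48 times the previous.
After 5 rounds: 480 + 230.4 + 110.592 + 53.08416 + 25.4803968 = ΔG·(1 − c^5)/(1 − c) = 480 × (1 − 0.0254803968)/0.52 ≈ $900 million.

$900 million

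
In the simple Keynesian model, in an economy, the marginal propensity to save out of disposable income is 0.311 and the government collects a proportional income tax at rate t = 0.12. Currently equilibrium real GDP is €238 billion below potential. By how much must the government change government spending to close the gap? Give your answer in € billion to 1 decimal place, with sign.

+€93.7 billion

MPC = 1 − MPS = 1 − 0.311 = 0.689.
Spending multiplier = 1/(1 − c(1−t)) = 1/(1 − 0.689×0.88) = 1/0.39368 ≈ 2.54.
Need ΔY = +€238 billion, so ΔG = ΔY/k = (+€238 billion) × 0.39368 ≈ +€93.7 billion.
The government should increase government spending by €93.7 billion.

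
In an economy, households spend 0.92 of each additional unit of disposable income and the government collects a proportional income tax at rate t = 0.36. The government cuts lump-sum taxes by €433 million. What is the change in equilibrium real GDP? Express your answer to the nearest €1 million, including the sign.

A lump-sum tax change of −€433 million shifts disposable income by +€433 million; first-round consumption changes by −c × ΔT = −0.92 × (−€433 million) = +€398.36 million.
Expenditure multiplier = 1/(1 − c(1−t)) = 1/(1 − 0.92×0.64) = 1/0.4112 ≈ 2.432.
The tax multiplier is −c × k ≈ −2.237, so ΔY = k × (−c·ΔT) = (+€398.36 million) / 0.4112 ≈ +€969 million.

+€969 million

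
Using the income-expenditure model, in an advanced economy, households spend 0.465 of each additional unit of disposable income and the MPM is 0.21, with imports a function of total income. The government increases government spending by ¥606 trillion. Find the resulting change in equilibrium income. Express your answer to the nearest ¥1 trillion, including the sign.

Spending multiplier = 1/(1 − c + m) = 1/(1 − 0.465 + 0.21) = 1/0.745 ≈ 1.342.
ΔY = k × ΔG = (+¥606 trillion) / 0.745 ≈ +¥813 trillion.

+¥813 trillion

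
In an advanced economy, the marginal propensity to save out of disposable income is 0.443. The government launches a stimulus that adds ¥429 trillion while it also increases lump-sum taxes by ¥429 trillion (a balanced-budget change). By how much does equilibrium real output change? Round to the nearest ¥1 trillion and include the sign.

+¥429 trillion

MPC = 1 − MPS = 1 − 0.443 = 0.557.
Expenditure multiplier = 1/(1 − MPC) = 1/(1 − 0.557) = 1/0.443 ≈ 2.257.
ΔG contributes k·ΔG = (+¥429 trillion) / 0.443 ≈ +¥968.4 trillion.
ΔT of +¥429 trillion changes first-round spending by −c·ΔT = −¥238.953 trillion, contributing k·(−c·ΔT) = (−¥238.953 trillion) / 0.443 ≈ −¥539.4 trillion.
With ΔG = ΔT and no other leakages, the balanced-budget multiplier is 1, so ΔY = ΔG = +¥429 trillion.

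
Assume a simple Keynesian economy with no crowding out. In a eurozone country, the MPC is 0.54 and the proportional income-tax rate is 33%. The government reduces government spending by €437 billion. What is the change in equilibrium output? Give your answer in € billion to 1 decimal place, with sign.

Expenditure multiplier = 1/(1 − c(1−t)) = 1/(1 − 0.54×0.67) = 1/0.6382 ≈ 1.567.
ΔY = k × ΔG = (−€437 billion) / 0.6382 ≈ −€684.7 billion.

−€684.7 billion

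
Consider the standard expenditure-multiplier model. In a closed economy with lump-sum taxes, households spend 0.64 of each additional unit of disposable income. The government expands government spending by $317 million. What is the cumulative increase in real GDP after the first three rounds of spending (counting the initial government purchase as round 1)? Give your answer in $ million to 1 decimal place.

Round 1 adds ΔG = $317 million; each later round is MPC = 0.64 times the previous.
After 3 rounds: 317 + 202.88 + 129.8432 = ΔG·(1 − c^3)/(1 − c) = 317 × (1 − 0.262144)/0.36 ≈ $649.7 million.

$649.7 million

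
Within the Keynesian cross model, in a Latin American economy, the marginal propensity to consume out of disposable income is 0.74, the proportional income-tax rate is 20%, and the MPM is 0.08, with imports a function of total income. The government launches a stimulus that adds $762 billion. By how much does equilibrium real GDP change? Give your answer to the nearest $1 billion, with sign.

+$1,561 billion

Government-spending multiplier = 1/(1 − c(1−t) + m) = 1/(1 − 0.74×0.8 + 0.08) = 1/0.488 ≈ 2.049.
ΔY = k × ΔG = (+$762 billion) / 0.488 ≈ +$1,561 billion.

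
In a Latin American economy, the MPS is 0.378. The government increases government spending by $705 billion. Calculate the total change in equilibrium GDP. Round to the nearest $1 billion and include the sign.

MPC = 1 − MPS = 1 − 0.378 = 0.622.
Expenditure multiplier = 1/(1 − MPC) = 1/(1 − 0.622) = 1/0.378 ≈ 2.646.
ΔY = k × ΔG = (+$705 billion) / 0.378 ≈ +$1,865 billion.

+$1,865 billion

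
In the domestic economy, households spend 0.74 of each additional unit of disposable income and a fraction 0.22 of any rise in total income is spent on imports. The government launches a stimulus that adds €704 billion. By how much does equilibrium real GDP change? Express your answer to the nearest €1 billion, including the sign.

+€1,467 billion

Government-spending multiplier = 1/(1 − c + m) = 1/(1 − 0.74 + 0.22) = 1/0.48 ≈ 2.083.
ΔY = k × ΔG = (+€704 billion) / 0.48 ≈ +€1,467 billion.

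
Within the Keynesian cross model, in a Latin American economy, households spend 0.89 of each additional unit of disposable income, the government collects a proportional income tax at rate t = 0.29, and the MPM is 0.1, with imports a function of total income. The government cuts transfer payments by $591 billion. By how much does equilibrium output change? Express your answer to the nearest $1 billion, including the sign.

The transfer change shifts disposable income by −$591 billion, so first-round consumption changes by c·ΔTR = 0.89 × (−$591 billion) = −$525.99 billion.
Expenditure multiplier = 1/(1 − c(1−t) + m) = 1/(1 − 0.89×0.71 + 0.1) = 1/0.4681 ≈ 2.136.
The transfer multiplier is c × k ≈ 1.901, so ΔY = k × (c·ΔTR) = (−$525.99 billion) / 0.4681 ≈ −$1,124 billion.

−$1,124 billion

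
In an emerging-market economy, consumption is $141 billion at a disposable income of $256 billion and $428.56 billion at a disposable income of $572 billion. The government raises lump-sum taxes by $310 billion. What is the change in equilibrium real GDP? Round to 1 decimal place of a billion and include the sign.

−$3,134.4 billion

MPC = ΔC/ΔYd = (428.56 − 141)/(572 − 256) = 287.56/316 = 0.91.
A lump-sum tax change of +$310 billion shifts disposable income by −$310 billion; first-round consumption changes by −c × ΔT = −0.91 × (+$310 billion) = −$282.1 billion.
Expenditure multiplier = 1/(1 − MPC) = 1/(1 − 0.91) = 1/0.09 ≈ 11.111.
The tax multiplier is −c × k ≈ −10.111, so ΔY = k × (−c·ΔT) = (−$282.1 billion) / 0.09 ≈ −$3,134.4 billion.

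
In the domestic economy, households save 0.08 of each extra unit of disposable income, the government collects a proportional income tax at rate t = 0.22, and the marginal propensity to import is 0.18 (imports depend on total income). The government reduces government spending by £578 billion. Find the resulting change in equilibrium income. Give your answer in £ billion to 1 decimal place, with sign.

MPC = 1 − MPS = 1 − 0.08 = 0.92.
Expenditure multiplier = 1/(1 − c(1−t) + m) = 1/(1 − 0.92×0.78 + 0.18) = 1/0.4624 ≈ 2.163.
ΔY = k × ΔG = (−£578 billion) / 0.4624 = −£1,250 billion.

−£1,250.0 billion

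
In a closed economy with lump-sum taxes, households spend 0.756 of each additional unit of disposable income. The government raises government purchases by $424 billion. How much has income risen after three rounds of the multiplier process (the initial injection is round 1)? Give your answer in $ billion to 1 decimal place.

Round 1 adds ΔG = $424 billion; each later round is MPC = 0.756 times the previous.
After 3 rounds: 424 + 320.544 + 242.331264 = ΔG·(1 − c^3)/(1 − c) = 424 × (1 − 0.432081216)/0.244 ≈ $986.9 billion.

$986.9 billion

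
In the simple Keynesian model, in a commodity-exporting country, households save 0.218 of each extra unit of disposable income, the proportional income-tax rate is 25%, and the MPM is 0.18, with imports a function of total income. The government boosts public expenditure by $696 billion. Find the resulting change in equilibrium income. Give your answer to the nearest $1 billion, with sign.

+$1,173 billion

MPC = 1 − MPS = 1 − 0.218 = 0.782.
Expenditure multiplier = 1/(1 − c(1−t) + m) = 1/(1 − 0.782×0.75 + 0.18) = 1/0.5935 ≈ 1.685.
ΔY = k × ΔG = (+$696 billion) / 0.5935 ≈ +$1,173 billion.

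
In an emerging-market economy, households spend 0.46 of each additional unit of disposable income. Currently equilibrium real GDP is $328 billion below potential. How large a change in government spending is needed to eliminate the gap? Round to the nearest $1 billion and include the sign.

+$177 billion

Spending multiplier = 1/(1 − MPC) = 1/(1 − 0.46) = 1/0.54 ≈ 1.852.
Need ΔY = +$328 billion, so ΔG = ΔY/k = (+$328 billion) × 0.54 ≈ +$177 billion.
The government should increase government spending by $177 billion.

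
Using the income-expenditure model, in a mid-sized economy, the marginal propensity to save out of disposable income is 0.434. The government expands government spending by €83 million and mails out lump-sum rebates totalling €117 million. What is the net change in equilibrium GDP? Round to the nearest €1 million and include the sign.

MPC = 1 − MPS = 1 − 0.434 = 0.566.
Expenditure multiplier = 1/(1 − MPC) = 1/(1 − 0.566) = 1/0.434 ≈ 2.304.
ΔG contributes k·ΔG = (+€83 million) / 0.434 ≈ +€191.2 million.
ΔT of −€117 million changes first-round spending by −c·ΔT = +€66.222 million, contributing k·(−c·ΔT) = (+€66.222 million) / 0.434 ≈ +€152.6 million.
Net ΔY = k(ΔG − c·ΔT) = (+€149.222 million) / 0.434 ≈ +€344 million.

+€344 million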